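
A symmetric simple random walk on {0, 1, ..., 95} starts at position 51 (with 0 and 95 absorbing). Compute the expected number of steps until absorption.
E[τ | X_0 = 51] = 2244

Let v_k = E[τ | X_0 = k]. Boundary: v_0 = v_95 = 0. Recurrence: v_k = 1 + (v_{k-1} + v_{k+1})/2 for 1 ≤ k ≤ 94. The particular solution to v_k − (v_{k-1} + v_{k+1})/2 = 1 is v_k = −k^2. Adding homogeneous solution A + B k and matching boundaries gives v_k = k (95 − k). Substituting k = 51: v_51 = 51 · 44 = 2244.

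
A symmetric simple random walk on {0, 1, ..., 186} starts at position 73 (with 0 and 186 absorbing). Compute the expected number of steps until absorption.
E[τ | X_0 = 73] = 8249

Let v_k = E[τ | X_0 = k]. Boundary: v_0 = v_186 = 0. Recurrence: v_k = 1 + (v_{k-1} + v_{k+1})/2 for 1 ≤ k ≤ 185. The particular solution to v_k − (v_{k-1} + v_{k+1})/2 = 1 is v_k = −k^2. Adding homogeneous solution A + B k and matching boundaries gives v_k = k (186 − k). Substituting k = 73: v_73 = 73 · 113 = 8249.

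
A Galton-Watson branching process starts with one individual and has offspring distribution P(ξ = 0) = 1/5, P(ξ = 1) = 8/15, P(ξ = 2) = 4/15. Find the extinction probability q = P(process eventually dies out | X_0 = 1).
q = 3/4

The pgf is f(s) = 1/5 + 8/15·s + 4/15·s². The extinction probability q is the smallest fixed point of f in [0, 1]. Setting s = f(s):
  4/15·s² + (8/15 − 1)·s + 1/5 = 0
  4/15·s² − (1/5 + 4/15)·s + 1/5 = 0
which factors as (s − 1)·(4/15·s − 1/5) = 0, giving roots s = 1 and s = (1/5)/(4/15) = 3/4.
Mean offspring μ = 8/15 + 2·4/15 = 16/15 > 1 (supercritical), so q < 1. The extinction probability is the smaller root: q = (1/5)/(4/15) = 3/4.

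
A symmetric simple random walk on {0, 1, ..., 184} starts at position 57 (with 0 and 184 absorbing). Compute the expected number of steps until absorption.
E[τ | X_0 = 57] = 7239

Let v_k = E[τ | X_0 = k]. Boundary: v_0 = v_184 = 0. Recurrence: v_k = 1 + (v_{k-1} + v_{k+1})/2 for 1 ≤ k ≤ 183. The particular solution to v_k − (v_{k-1} + v_{k+1})/2 = 1 is v_k = −k^2. Adding homogeneous solution A + B k and matching boundaries gives v_k = k (184 − k). Substituting k = 57: v_57 = 57 · 127 = 7239.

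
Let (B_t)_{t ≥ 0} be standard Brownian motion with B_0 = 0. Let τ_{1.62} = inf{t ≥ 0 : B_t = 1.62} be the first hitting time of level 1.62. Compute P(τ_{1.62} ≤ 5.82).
P(τ_{1.62} ≤ 5.82) = 2(1 − Φ(1.62/√5.82)) = 2(1 − Φ(0.6715)) ≈ 0.5019

By the reflection principle for standard BM, P(τ_b ≤ t) = 2 · P(B_t ≥ b). Since B_t ~ N(0, t), P(B_t ≥ 1.62) = 1 − Φ(1.62/√t) = 1 − Φ(1.62/√5.82) = 1 − Φ(0.6715) ≈ 0.25095. Doubling: P(τ_{1.62} ≤ 5.82) ≈ 2 · 0.25095 = 0.50190 ≈ 0.5019.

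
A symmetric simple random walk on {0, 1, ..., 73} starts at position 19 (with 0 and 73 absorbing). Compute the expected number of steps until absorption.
E[τ | X_0 = 19] = 1026

Let v_k = E[τ | X_0 = k]. Boundary: v_0 = v_73 = 0. Recurrence: v_k = 1 + (v_{k-1} + v_{k+1})/2 for 1 ≤ k ≤ 72. The particular solution to v_k − (v_{k-1} + v_{k+1})/2 = 1 is v_k = −k^2. Adding homogeneous solution A + B k and matching boundaries gives v_k = k (73 − k). Substituting k = 19: v_19 = 19 · 54 = 1026.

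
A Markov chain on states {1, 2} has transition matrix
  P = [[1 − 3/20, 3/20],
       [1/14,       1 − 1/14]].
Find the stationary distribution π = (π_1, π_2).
π_1 = 10/31, π_2 = 21/31

Solve πP = π with π_1 + π_2 = 1. From πP = π: π_1 · (1 − 3/20) + π_2 · 1/14 = π_1 ⇒ π_2 · 1/14 = π_1 · 3/20 ⇒ π_2/π_1 = (3/20)/(1/14) = 21/10. Together with π_1 + π_2 = 1:
  π_1 = (1/14)/(3/20 + 1/14) = (1/14)/(31/140) = 10/31,
  π_2 = (3/20)/(3/20 + 1/14) = (3/20)/(31/140) = 21/31.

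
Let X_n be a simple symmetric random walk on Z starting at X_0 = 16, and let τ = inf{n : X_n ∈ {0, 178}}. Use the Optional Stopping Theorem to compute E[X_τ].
E[X_τ] = 16

X_n is a martingale and τ is a bounded-mean stopping time (indeed τ is finite a.s. with bounded expectation since the walk is in a bounded region). By the OST, E[X_τ] = E[X_0] = 16. Equivalently: E[X_τ] = 178 · P(hit 178 first) + 0 · P(hit 0 first) = 178 · (16/178) = 16.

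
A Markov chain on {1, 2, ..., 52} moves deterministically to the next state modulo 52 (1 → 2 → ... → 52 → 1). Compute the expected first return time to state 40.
E[T_40 | X_0 = 40] = 52

The chain cycles deterministically, so starting at state 40 it returns in exactly 52 steps. Equivalently, the stationary distribution is uniform π_j = 1/52 for every state j, so by Kac's formula E[T_40] = 1/π_40 = 52.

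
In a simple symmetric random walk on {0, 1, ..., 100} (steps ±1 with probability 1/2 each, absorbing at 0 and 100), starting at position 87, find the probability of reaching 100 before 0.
P(hit 100 before 0) = 87/100

Let u_k = P(hit 100 before 0 | start at k). Then u_0 = 0, u_100 = 1, and u_k = u_{k-1}/2 + u_{k+1}/2 for 1 ≤ k ≤ 99. This harmonic recurrence is solved by u_k = k/100, giving u_87 = 87/100.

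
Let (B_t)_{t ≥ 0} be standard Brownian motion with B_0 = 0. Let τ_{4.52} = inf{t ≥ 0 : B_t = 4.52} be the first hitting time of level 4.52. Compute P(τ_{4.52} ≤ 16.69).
P(τ_{4.52} ≤ 16.69) = 2(1 − Φ(4.52/√16.69)) = 2(1 − Φ(1.1064)) ≈ 0.2686

By the reflection principle for standard BM, P(τ_b ≤ t) = 2 · P(B_t ≥ b). Since B_t ~ N(0, t), P(B_t ≥ 4.52) = 1 − Φ(4.52/√t) = 1 − Φ(4.52/√16.69) = 1 − Φ(1.1064) ≈ 0.13428. Doubling: P(τ_{4.52} ≤ 16.69) ≈ 2 · 0.13428 = 0.26856 ≈ 0.2686.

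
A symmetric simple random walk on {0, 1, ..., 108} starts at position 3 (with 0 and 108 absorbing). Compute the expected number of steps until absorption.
E[τ | X_0 = 3] = 315

Let v_k = E[τ | X_0 = k]. Boundary: v_0 = v_108 = 0. Recurrence: v_k = 1 + (v_{k-1} + v_{k+1})/2 for 1 ≤ k ≤ 107. The particular solution to v_k − (v_{k-1} + v_{k+1})/2 = 1 is v_k = −k^2. Adding homogeneous solution A + B k and matching boundaries gives v_k = k (108 − k). Substituting k = 3: v_3 = 3 · 105 = 315.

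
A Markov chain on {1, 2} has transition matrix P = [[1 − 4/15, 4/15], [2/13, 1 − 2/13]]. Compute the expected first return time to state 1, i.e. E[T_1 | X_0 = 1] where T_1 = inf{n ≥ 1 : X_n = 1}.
E[T_1 | X_0 = 1] = 1/π_1 = 41/15

For an irreducible recurrent Markov chain with stationary distribution π, E[T_i | X_0 = i] = 1/π_i (Kac's formula). Here π_1 = (2/13)/(4/15 + 2/13) = (2/13)/(82/195) = 15/41, so E[T_1 | X_0 = 1] = 1/π_1 = (4/15 + 2/13)/(2/13) = (82/195)/(2/13) = 41/15.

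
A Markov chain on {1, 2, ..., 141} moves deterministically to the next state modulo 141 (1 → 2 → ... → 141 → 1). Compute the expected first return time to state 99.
E[T_99 | X_0 = 99] = 141

The chain cycles deterministically, so starting at state 99 it returns in exactly 141 steps. Equivalently, the stationary distribution is uniform π_j = 1/141 for every state j, so by Kac's formula E[T_99] = 1/π_99 = 141.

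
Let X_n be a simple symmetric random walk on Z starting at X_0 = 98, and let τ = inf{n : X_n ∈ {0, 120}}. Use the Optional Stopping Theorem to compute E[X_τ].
E[X_τ] = 98

X_n is a martingale and τ is a bounded-mean stopping time (indeed τ is finite a.s. with bounded expectation since the walk is in a bounded region). By the OST, E[X_τ] = E[X_0] = 98. Equivalently: E[X_τ] = 120 · P(hit 120 first) + 0 · P(hit 0 first) = 120 · (98/120) = 98.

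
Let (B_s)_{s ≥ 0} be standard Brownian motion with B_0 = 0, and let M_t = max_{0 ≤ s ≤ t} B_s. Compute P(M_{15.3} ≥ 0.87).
P(M_{15.3} ≥ 0.87) = 2·P(B_{15.3} ≥ 0.87) = 2(1 − Φ(0.87/√15.3)) ≈ 0.8240

By the reflection principle for Brownian motion, P(M_t ≥ a) = 2 · P(B_t ≥ a) for a ≥ 0. Since B_t ~ N(0, t), P(B_t ≥ 0.87) = 1 − Φ(0.87/√t) = 1 − Φ(0.87/√15.3) = 1 − Φ(0.2224). So
  P(M_{15.3} ≥ 0.87) = 2(1 − Φ(0.2224)) ≈ 0.8240.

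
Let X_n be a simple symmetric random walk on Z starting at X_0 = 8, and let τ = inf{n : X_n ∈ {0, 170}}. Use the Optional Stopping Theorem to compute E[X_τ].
E[X_τ] = 8

X_n is a martingale and τ is a bounded-mean stopping time (indeed τ is finite a.s. with bounded expectation since the walk is in a bounded region). By the OST, E[X_τ] = E[X_0] = 8. Equivalently: E[X_τ] = 170 · P(hit 170 first) + 0 · P(hit 0 first) = 170 · (8/170) = 8.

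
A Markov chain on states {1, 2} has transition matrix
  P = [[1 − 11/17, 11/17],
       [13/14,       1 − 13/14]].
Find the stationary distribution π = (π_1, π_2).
π_1 = 221/375, π_2 = 154/375

Solve πP = π with π_1 + π_2 = 1. From πP = π: π_1 · (1 − 11/17) + π_2 · 13/14 = π_1 ⇒ π_2 · 13/14 = π_1 · 11/17 ⇒ π_2/π_1 = (11/17)/(13/14) = 154/221. Together with π_1 + π_2 = 1:
  π_1 = (13/14)/(11/17 + 13/14) = (13/14)/(375/238) = 221/375,
  π_2 = (11/17)/(11/17 + 13/14) = (11/17)/(375/238) = 154/375.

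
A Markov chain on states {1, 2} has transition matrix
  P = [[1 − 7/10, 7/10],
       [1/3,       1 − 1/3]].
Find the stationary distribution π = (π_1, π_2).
π_1 = 10/31, π_2 = 21/31

Solve πP = π with π_1 + π_2 = 1. From πP = π: π_1 · (1 − 7/10) + π_2 · 1/3 = π_1 ⇒ π_2 · 1/3 = π_1 · 7/10 ⇒ π_2/π_1 = (7/10)/(1/3) = 21/10. Together with π_1 + π_2 = 1:
  π_1 = (1/3)/(7/10 + 1/3) = (1/3)/(31/30) = 10/31,
  π_2 = (7/10)/(7/10 + 1/3) = (7/10)/(31/30) = 21/31.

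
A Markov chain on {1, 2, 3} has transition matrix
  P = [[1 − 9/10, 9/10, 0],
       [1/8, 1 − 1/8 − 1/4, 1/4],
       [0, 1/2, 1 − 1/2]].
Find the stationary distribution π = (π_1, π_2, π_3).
π = (5/59, 36/59, 18/59)

This is a birth-death chain on three states, which satisfies detailed balance: π_1 · P_{12} = π_2 · P_{21} and π_2 · P_{23} = π_3 · P_{32}.
From π_1 · 9/10 = π_2 · 1/8: π_2/π_1 = (9/10)/(1/8) = 36/5.
From π_2 · 1/4 = π_3 · 1/2: π_3/π_2 = (1/4)/(1/2) = 1/2.
Take π_1 proportional to 1; then unnormalized π = (1, 36/5, 18/5). Normalize by dividing by the sum 59/5:
  π = (5/59, 36/59, 18/59).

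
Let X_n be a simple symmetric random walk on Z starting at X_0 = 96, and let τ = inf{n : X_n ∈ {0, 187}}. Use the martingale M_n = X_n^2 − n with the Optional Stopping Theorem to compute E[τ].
E[τ] = 8736

M_n = X_n^2 − n is a martingale (since E[X_{n+1}^2 | F_n] = X_n^2 + 1). By OST (τ has finite mean in a bounded region), E[M_τ] = E[M_0] = X_0^2 − 0 = 96^2 = 9216. Also E[M_τ] = E[X_τ^2] − E[τ]. The walk exits at 0 or 187, with P(hit 187 first) = 96/187, so E[X_τ^2] = 187^2 · 96/187 + 0 = 17952. Thus E[τ] = E[X_τ^2] − E[M_τ] = 17952 − 9216 = 8736 = 96(187 − 96) = 8736.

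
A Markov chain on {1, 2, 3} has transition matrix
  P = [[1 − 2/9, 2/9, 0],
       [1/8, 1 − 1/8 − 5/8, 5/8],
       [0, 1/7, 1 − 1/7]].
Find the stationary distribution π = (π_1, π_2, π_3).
π = (9/95, 16/95, 14/19)

This is a birth-death chain on three states, which satisfies detailed balance: π_1 · P_{12} = π_2 · P_{21} and π_2 · P_{23} = π_3 · P_{32}.
From π_1 · 2/9 = π_2 · 1/8: π_2/π_1 = (2/9)/(1/8) = 16/9.
From π_2 · 5/8 = π_3 · 1/7: π_3/π_2 = (5/8)/(1/7) = 35/8.
Take π_1 proportional to 1; then unnormalized π = (1, 16/9, 70/9). Normalize by dividing by the sum 95/9:
  π = (9/95, 16/95, 14/19).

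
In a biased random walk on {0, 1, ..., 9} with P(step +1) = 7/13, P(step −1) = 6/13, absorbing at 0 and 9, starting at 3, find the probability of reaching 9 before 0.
P(hit 9 before 0) = (1 − (6/7)^3) / (1 − (6/7)^9) = 117649/238393

Let u_k denote P(reach 9 before 0 | start at k). Boundary: u_0 = 0, u_9 = 1. Recurrence: u_k = 7/13·u_{k+1} + 6/13·u_{k-1} for 1 ≤ k ≤ 8. Try u_k = A + B·r^k with r = q/p = (6/13)/(7/13) = 6/7. Substitution satisfies the recurrence; boundary conditions give:
  u_k = (1 − r^k) / (1 − r^N) = (1 − (6/7)^3) / (1 − (6/7)^9) = 117649/238393.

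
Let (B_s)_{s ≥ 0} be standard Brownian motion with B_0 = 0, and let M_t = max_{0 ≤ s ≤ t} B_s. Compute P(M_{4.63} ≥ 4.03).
P(M_{4.63} ≥ 4.03) = 2·P(B_{4.63} ≥ 4.03) = 2(1 − Φ(4.03/√4.63)) ≈ 0.0611

By the reflection principle for Brownian motion, P(M_t ≥ a) = 2 · P(B_t ≥ a) for a ≥ 0. Since B_t ~ N(0, t), P(B_t ≥ 4.03) = 1 − Φ(4.03/√t) = 1 − Φ(4.03/√4.63) = 1 − Φ(1.8729). So
  P(M_{4.63} ≥ 4.03) = 2(1 − Φ(1.8729)) ≈ 0.0611.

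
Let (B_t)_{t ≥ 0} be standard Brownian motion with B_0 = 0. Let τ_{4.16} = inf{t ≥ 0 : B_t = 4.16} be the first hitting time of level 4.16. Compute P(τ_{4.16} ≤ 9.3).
P(τ_{4.16} ≤ 9.3) = 2(1 − Φ(4.16/√9.3)) = 2(1 − Φ(1.3641)) ≈ 0.1725

By the reflection principle for standard BM, P(τ_b ≤ t) = 2 · P(B_t ≥ b). Since B_t ~ N(0, t), P(B_t ≥ 4.16) = 1 − Φ(4.16/√t) = 1 − Φ(4.16/√9.3) = 1 − Φ(1.3641) ≈ 0.08627. Doubling: P(τ_{4.16} ≤ 9.3) ≈ 2 · 0.08627 = 0.17254 ≈ 0.1725.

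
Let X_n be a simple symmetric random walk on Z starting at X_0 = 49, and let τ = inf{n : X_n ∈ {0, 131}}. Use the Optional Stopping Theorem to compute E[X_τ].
E[X_τ] = 49

X_n is a martingale and τ is a bounded-mean stopping time (indeed τ is finite a.s. with bounded expectation since the walk is in a bounded region). By the OST, E[X_τ] = E[X_0] = 49. Equivalently: E[X_τ] = 131 · P(hit 131 first) + 0 · P(hit 0 first) = 131 · (49/131) = 49.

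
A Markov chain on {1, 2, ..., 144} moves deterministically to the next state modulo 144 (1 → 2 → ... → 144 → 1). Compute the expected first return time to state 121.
E[T_121 | X_0 = 121] = 144

The chain cycles deterministically, so starting at state 121 it returns in exactly 144 steps. Equivalently, the stationary distribution is uniform π_j = 1/144 for every state j, so by Kac's formula E[T_121] = 1/π_121 = 144.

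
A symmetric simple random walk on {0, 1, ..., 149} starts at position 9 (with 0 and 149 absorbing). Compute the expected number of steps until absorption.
E[τ | X_0 = 9] = 1260

Let v_k = E[τ | X_0 = k]. Boundary: v_0 = v_149 = 0. Recurrence: v_k = 1 + (v_{k-1} + v_{k+1})/2 for 1 ≤ k ≤ 148. The particular solution to v_k − (v_{k-1} + v_{k+1})/2 = 1 is v_k = −k^2. Adding homogeneous solution A + B k and matching boundaries gives v_k = k (149 − k). Substituting k = 9: v_9 = 9 · 140 = 1260.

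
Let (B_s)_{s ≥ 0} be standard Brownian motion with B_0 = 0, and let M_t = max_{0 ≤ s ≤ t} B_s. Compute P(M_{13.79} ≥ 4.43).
P(M_{13.79} ≥ 4.43) = 2·P(B_{13.79} ≥ 4.43) = 2(1 − Φ(4.43/√13.79)) ≈ 0.2329

By the reflection principle for Brownian motion, P(M_t ≥ a) = 2 · P(B_t ≥ a) for a ≥ 0. Since B_t ~ N(0, t), P(B_t ≥ 4.43) = 1 − Φ(4.43/√t) = 1 − Φ(4.43/√13.79) = 1 − Φ(1.1929). So
  P(M_{13.79} ≥ 4.43) = 2(1 − Φ(1.1929)) ≈ 0.2329.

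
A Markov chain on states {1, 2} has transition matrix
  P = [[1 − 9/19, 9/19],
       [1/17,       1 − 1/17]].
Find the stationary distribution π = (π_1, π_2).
π_1 = 19/172, π_2 = 153/172

Solve πP = π with π_1 + π_2 = 1. From πP = π: π_1 · (1 − 9/19) + π_2 · 1/17 = π_1 ⇒ π_2 · 1/17 = π_1 · 9/19 ⇒ π_2/π_1 = (9/19)/(1/17) = 153/19. Together with π_1 + π_2 = 1:
  π_1 = (1/17)/(9/19 + 1/17) = (1/17)/(172/323) = 19/172,
  π_2 = (9/19)/(9/19 + 1/17) = (9/19)/(172/323) = 153/172.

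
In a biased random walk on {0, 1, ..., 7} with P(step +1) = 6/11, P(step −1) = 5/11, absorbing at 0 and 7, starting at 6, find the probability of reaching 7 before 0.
P(hit 7 before 0) = (1 − (5/6)^6) / (1 − (5/6)^7) = 186186/201811

Let u_k denote P(reach 7 before 0 | start at k). Boundary: u_0 = 0, u_7 = 1. Recurrence: u_k = 6/11·u_{k+1} + 5/11·u_{k-1} for 1 ≤ k ≤ 6. Try u_k = A + B·r^k with r = q/p = (5/11)/(6/11) = 5/6. Substitution satisfies the recurrence; boundary conditions give:
  u_k = (1 − r^k) / (1 − r^N) = (1 − (5/6)^6) / (1 − (5/6)^7) = 186186/201811.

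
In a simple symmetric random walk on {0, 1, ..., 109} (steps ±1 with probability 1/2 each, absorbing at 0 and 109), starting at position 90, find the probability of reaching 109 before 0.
P(hit 109 before 0) = 90/109

Let u_k = P(hit 109 before 0 | start at k). Then u_0 = 0, u_109 = 1, and u_k = u_{k-1}/2 + u_{k+1}/2 for 1 ≤ k ≤ 108. This harmonic recurrence is solved by u_k = k/109, giving u_90 = 90/109.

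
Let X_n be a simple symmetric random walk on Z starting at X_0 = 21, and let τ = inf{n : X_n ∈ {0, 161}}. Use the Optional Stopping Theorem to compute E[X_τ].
E[X_τ] = 21

X_n is a martingale and τ is a bounded-mean stopping time (indeed τ is finite a.s. with bounded expectation since the walk is in a bounded region). By the OST, E[X_τ] = E[X_0] = 21. Equivalently: E[X_τ] = 161 · P(hit 161 first) + 0 · P(hit 0 first) = 161 · (21/161) = 21.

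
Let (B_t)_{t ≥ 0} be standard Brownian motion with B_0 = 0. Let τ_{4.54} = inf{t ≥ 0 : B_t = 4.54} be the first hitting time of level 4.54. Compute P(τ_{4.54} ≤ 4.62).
P(τ_{4.54} ≤ 4.62) = 2(1 − Φ(4.54/√4.62)) = 2(1 − Φ(2.1122)) ≈ 0.0347

By the reflection principle for standard BM, P(τ_b ≤ t) = 2 · P(B_t ≥ b). Since B_t ~ N(0, t), P(B_t ≥ 4.54) = 1 − Φ(4.54/√t) = 1 − Φ(4.54/√4.62) = 1 − Φ(2.1122) ≈ 0.01733. Doubling: P(τ_{4.54} ≤ 4.62) ≈ 2 · 0.01733 = 0.03466 ≈ 0.0347.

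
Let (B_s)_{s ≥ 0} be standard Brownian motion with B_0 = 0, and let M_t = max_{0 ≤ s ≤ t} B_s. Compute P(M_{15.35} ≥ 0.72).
P(M_{15.35} ≥ 0.72) = 2·P(B_{15.35} ≥ 0.72) = 2(1 − Φ(0.72/√15.35)) ≈ 0.8542

By the reflection principle for Brownian motion, P(M_t ≥ a) = 2 · P(B_t ≥ a) for a ≥ 0. Since B_t ~ N(0, t), P(B_t ≥ 0.72) = 1 − Φ(0.72/√t) = 1 − Φ(0.72/√15.35) = 1 − Φ(0.1838). So
  P(M_{15.35} ≥ 0.72) = 2(1 − Φ(0.1838)) ≈ 0.8542.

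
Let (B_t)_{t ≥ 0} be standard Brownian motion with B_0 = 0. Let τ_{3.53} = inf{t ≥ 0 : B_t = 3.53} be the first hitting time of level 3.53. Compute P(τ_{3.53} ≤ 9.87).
P(τ_{3.53} ≤ 9.87) = 2(1 − Φ(3.53/√9.87)) = 2(1 − Φ(1.1236)) ≈ 0.2612

By the reflection principle for standard BM, P(τ_b ≤ t) = 2 · P(B_t ≥ b). Since B_t ~ N(0, t), P(B_t ≥ 3.53) = 1 − Φ(3.53/√t) = 1 − Φ(3.53/√9.87) = 1 − Φ(1.1236) ≈ 0.13059. Doubling: P(τ_{3.53} ≤ 9.87) ≈ 2 · 0.13059 = 0.26118 ≈ 0.2612.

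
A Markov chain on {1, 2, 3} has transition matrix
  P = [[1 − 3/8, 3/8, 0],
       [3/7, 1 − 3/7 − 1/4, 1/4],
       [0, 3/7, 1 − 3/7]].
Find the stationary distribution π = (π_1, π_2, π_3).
π = (96/229, 84/229, 49/229)

This is a birth-death chain on three states, which satisfies detailed balance: π_1 · P_{12} = π_2 · P_{21} and π_2 · P_{23} = π_3 · P_{32}.
From π_1 · 3/8 = π_2 · 3/7: π_2/π_1 = (3/8)/(3/7) = 7/8.
From π_2 · 1/4 = π_3 · 3/7: π_3/π_2 = (1/4)/(3/7) = 7/12.
Take π_1 proportional to 1; then unnormalized π = (1, 7/8, 49/96). Normalize by dividing by the sum 229/96:
  π = (96/229, 84/229, 49/229).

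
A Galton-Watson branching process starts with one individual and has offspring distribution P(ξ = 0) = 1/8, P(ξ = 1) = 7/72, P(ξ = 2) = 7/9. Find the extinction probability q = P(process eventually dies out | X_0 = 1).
q = 9/56

The pgf is f(s) = 1/8 + 7/72·s + 7/9·s². The extinction probability q is the smallest fixed point of f in [0, 1]. Setting s = f(s):
  7/9·s² + (7/72 − 1)·s + 1/8 = 0
  7/9·s² − (1/8 + 7/9)·s + 1/8 = 0
which factors as (s − 1)·(7/9·s − 1/8) = 0, giving roots s = 1 and s = (1/8)/(7/9) = 9/56.
Mean offspring μ = 7/72 + 2·7/9 = 119/72 > 1 (supercritical), so q < 1. The extinction probability is the smaller root: q = (1/8)/(7/9) = 9/56.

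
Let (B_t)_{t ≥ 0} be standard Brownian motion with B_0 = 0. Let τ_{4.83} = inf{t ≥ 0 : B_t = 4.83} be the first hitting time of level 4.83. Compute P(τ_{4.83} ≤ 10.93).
P(τ_{4.83} ≤ 10.93) = 2(1 − Φ(4.83/√10.93)) = 2(1 − Φ(1.4610)) ≈ 0.1440

By the reflection principle for standard BM, P(τ_b ≤ t) = 2 · P(B_t ≥ b). Since B_t ~ N(0, t), P(B_t ≥ 4.83) = 1 − Φ(4.83/√t) = 1 − Φ(4.83/√10.93) = 1 − Φ(1.4610) ≈ 0.07201. Doubling: P(τ_{4.83} ≤ 10.93) ≈ 2 · 0.07201 = 0.14402 ≈ 0.1440.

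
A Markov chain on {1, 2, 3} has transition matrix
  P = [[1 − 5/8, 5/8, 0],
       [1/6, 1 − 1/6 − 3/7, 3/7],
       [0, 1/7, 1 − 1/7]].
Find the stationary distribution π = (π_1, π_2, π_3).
π = (1/16, 15/64, 45/64)

This is a birth-death chain on three states, which satisfies detailed balance: π_1 · P_{12} = π_2 · P_{21} and π_2 · P_{23} = π_3 · P_{32}.
From π_1 · 5/8 = π_2 · 1/6: π_2/π_1 = (5/8)/(1/6) = 15/4.
From π_2 · 3/7 = π_3 · 1/7: π_3/π_2 = (3/7)/(1/7) = 3.
Take π_1 proportional to 1; then unnormalized π = (1, 15/4, 45/4). Normalize by dividing by the sum 16:
  π = (1/16, 15/64, 45/64).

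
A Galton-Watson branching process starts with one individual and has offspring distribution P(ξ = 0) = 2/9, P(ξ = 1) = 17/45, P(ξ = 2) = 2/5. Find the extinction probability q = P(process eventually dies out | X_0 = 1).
q = 5/9

The pgf is f(s) = 2/9 + 17/45·s + 2/5·s². The extinction probability q is the smallest fixed point of f in [0, 1]. Setting s = f(s):
  2/5·s² + (17/45 − 1)·s + 2/9 = 0
  2/5·s² − (2/9 + 2/5)·s + 2/9 = 0
which factors as (s − 1)·(2/5·s − 2/9) = 0, giving roots s = 1 and s = (2/9)/(2/5) = 5/9.
Mean offspring μ = 17/45 + 2·2/5 = 53/45 > 1 (supercritical), so q < 1. The extinction probability is the smaller root: q = (2/9)/(2/5) = 5/9.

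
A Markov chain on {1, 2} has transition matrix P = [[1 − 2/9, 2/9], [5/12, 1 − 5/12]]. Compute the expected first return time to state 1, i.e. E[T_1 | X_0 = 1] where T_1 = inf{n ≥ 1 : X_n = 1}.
E[T_1 | X_0 = 1] = 1/π_1 = 23/15

For an irreducible recurrent Markov chain with stationary distribution π, E[T_i | X_0 = i] = 1/π_i (Kac's formula). Here π_1 = (5/12)/(2/9 + 5/12) = (5/12)/(23/36) = 15/23, so E[T_1 | X_0 = 1] = 1/π_1 = (2/9 + 5/12)/(5/12) = (23/36)/(5/12) = 23/15.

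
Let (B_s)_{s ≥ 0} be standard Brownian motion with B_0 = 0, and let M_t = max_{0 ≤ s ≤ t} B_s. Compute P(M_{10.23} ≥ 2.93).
P(M_{10.23} ≥ 2.93) = 2·P(B_{10.23} ≥ 2.93) = 2(1 − Φ(2.93/√10.23)) ≈ 0.3596

By the reflection principle for Brownian motion, P(M_t ≥ a) = 2 · P(B_t ≥ a) for a ≥ 0. Since B_t ~ N(0, t), P(B_t ≥ 2.93) = 1 − Φ(2.93/√t) = 1 − Φ(2.93/√10.23) = 1 − Φ(0.9161). So
  P(M_{10.23} ≥ 2.93) = 2(1 − Φ(0.9161)) ≈ 0.3596.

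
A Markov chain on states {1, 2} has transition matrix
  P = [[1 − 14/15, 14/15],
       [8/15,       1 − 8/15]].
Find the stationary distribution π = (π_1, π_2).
π_1 = 4/11, π_2 = 7/11

Solve πP = π with π_1 + π_2 = 1. From πP = π: π_1 · (1 − 14/15) + π_2 · 8/15 = π_1 ⇒ π_2 · 8/15 = π_1 · 14/15 ⇒ π_2/π_1 = (14/15)/(8/15) = 7/4. Together with π_1 + π_2 = 1:
  π_1 = (8/15)/(14/15 + 8/15) = (8/15)/(22/15) = 4/11,
  π_2 = (14/15)/(14/15 + 8/15) = (14/15)/(22/15) = 7/11.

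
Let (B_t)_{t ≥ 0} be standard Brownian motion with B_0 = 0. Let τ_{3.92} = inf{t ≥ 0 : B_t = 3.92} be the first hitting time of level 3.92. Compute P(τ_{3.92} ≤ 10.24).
P(τ_{3.92} ≤ 10.24) = 2(1 − Φ(3.92/√10.24)) = 2(1 − Φ(1.2250)) ≈ 0.2206

By the reflection principle for standard BM, P(τ_b ≤ t) = 2 · P(B_t ≥ b). Since B_t ~ N(0, t), P(B_t ≥ 3.92) = 1 − Φ(3.92/√t) = 1 − Φ(3.92/√10.24) = 1 − Φ(1.2250) ≈ 0.11029. Doubling: P(τ_{3.92} ≤ 10.24) ≈ 2 · 0.11029 = 0.22058 ≈ 0.2206.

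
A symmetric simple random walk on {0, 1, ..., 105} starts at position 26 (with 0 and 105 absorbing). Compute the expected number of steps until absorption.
E[τ | X_0 = 26] = 2054

Let v_k = E[τ | X_0 = k]. Boundary: v_0 = v_105 = 0. Recurrence: v_k = 1 + (v_{k-1} + v_{k+1})/2 for 1 ≤ k ≤ 104. The particular solution to v_k − (v_{k-1} + v_{k+1})/2 = 1 is v_k = −k^2. Adding homogeneous solution A + B k and matching boundaries gives v_k = k (105 − k). Substituting k = 26: v_26 = 26 · 79 = 2054.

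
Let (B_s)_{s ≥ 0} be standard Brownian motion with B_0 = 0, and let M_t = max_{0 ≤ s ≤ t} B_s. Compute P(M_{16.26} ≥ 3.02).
P(M_{16.26} ≥ 3.02) = 2·P(B_{16.26} ≥ 3.02) = 2(1 − Φ(3.02/√16.26)) ≈ 0.4539

By the reflection principle for Brownian motion, P(M_t ≥ a) = 2 · P(B_t ≥ a) for a ≥ 0. Since B_t ~ N(0, t), P(B_t ≥ 3.02) = 1 − Φ(3.02/√t) = 1 − Φ(3.02/√16.26) = 1 − Φ(0.7489). So
  P(M_{16.26} ≥ 3.02) = 2(1 − Φ(0.7489)) ≈ 0.4539.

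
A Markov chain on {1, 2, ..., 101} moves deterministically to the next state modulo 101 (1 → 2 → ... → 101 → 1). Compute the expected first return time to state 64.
E[T_64 | X_0 = 64] = 101

The chain cycles deterministically, so starting at state 64 it returns in exactly 101 steps. Equivalently, the stationary distribution is uniform π_j = 1/101 for every state j, so by Kac's formula E[T_64] = 1/π_64 = 101.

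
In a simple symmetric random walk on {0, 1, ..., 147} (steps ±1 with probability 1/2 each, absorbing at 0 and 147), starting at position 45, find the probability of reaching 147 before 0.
P(hit 147 before 0) = 45/147 = 15/49

Let u_k = P(hit 147 before 0 | start at k). Then u_0 = 0, u_147 = 1, and u_k = u_{k-1}/2 + u_{k+1}/2 for 1 ≤ k ≤ 146. This harmonic recurrence is solved by u_k = k/147, giving u_45 = 45/147 = 15/49.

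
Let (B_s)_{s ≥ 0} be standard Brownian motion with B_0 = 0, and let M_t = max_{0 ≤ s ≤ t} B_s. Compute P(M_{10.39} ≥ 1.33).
P(M_{10.39} ≥ 1.33) = 2·P(B_{10.39} ≥ 1.33) = 2(1 − Φ(1.33/√10.39)) ≈ 0.6799

By the reflection principle for Brownian motion, P(M_t ≥ a) = 2 · P(B_t ≥ a) for a ≥ 0. Since B_t ~ N(0, t), P(B_t ≥ 1.33) = 1 − Φ(1.33/√t) = 1 − Φ(1.33/√10.39) = 1 − Φ(0.4126). So
  P(M_{10.39} ≥ 1.33) = 2(1 − Φ(0.4126)) ≈ 0.6799.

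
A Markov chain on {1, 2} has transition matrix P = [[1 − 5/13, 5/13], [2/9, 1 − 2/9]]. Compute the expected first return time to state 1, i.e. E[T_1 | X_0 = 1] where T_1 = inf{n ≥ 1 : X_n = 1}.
E[T_1 | X_0 = 1] = 1/π_1 = 71/26

For an irreducible recurrent Markov chain with stationary distribution π, E[T_i | X_0 = i] = 1/π_i (Kac's formula). Here π_1 = (2/9)/(5/13 + 2/9) = (2/9)/(71/117) = 26/71, so E[T_1 | X_0 = 1] = 1/π_1 = (5/13 + 2/9)/(2/9) = (71/117)/(2/9) = 71/26.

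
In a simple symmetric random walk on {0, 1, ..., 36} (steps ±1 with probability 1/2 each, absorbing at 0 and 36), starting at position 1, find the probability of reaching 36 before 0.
P(hit 36 before 0) = 1/36

Let u_k = P(hit 36 before 0 | start at k). Then u_0 = 0, u_36 = 1, and u_k = u_{k-1}/2 + u_{k+1}/2 for 1 ≤ k ≤ 35. This harmonic recurrence is solved by u_k = k/36, giving u_1 = 1/36.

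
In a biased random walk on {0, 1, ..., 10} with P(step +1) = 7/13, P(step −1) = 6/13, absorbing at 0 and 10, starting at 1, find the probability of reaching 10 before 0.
P(hit 10 before 0) = (1 − (6/7)^1) / (1 − (6/7)^10) = 40353607/222009073

Let u_k denote P(reach 10 before 0 | start at k). Boundary: u_0 = 0, u_10 = 1. Recurrence: u_k = 7/13·u_{k+1} + 6/13·u_{k-1} for 1 ≤ k ≤ 9. Try u_k = A + B·r^k with r = q/p = (6/13)/(7/13) = 6/7. Substitution satisfies the recurrence; boundary conditions give:
  u_k = (1 − r^k) / (1 − r^N) = (1 − (6/7)^1) / (1 − (6/7)^10) = 40353607/222009073.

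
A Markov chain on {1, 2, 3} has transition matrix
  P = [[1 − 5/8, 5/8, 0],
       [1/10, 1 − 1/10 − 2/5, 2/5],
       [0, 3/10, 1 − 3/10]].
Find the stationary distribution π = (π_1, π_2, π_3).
π = (12/187, 75/187, 100/187)

This is a birth-death chain on three states, which satisfies detailed balance: π_1 · P_{12} = π_2 · P_{21} and π_2 · P_{23} = π_3 · P_{32}.
From π_1 · 5/8 = π_2 · 1/10: π_2/π_1 = (5/8)/(1/10) = 25/4.
From π_2 · 2/5 = π_3 · 3/10: π_3/π_2 = (2/5)/(3/10) = 4/3.
Take π_1 proportional to 1; then unnormalized π = (1, 25/4, 25/3). Normalize by dividing by the sum 187/12:
  π = (12/187, 75/187, 100/187).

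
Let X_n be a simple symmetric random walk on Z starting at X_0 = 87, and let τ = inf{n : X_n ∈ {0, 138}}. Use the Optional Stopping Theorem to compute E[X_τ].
E[X_τ] = 87

X_n is a martingale and τ is a bounded-mean stopping time (indeed τ is finite a.s. with bounded expectation since the walk is in a bounded region). By the OST, E[X_τ] = E[X_0] = 87. Equivalently: E[X_τ] = 138 · P(hit 138 first) + 0 · P(hit 0 first) = 138 · (87/138) = 87.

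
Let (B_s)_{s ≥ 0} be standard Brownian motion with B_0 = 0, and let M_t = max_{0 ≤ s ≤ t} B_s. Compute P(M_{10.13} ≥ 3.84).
P(M_{10.13} ≥ 3.84) = 2·P(B_{10.13} ≥ 3.84) = 2(1 − Φ(3.84/√10.13)) ≈ 0.2276

By the reflection principle for Brownian motion, P(M_t ≥ a) = 2 · P(B_t ≥ a) for a ≥ 0. Since B_t ~ N(0, t), P(B_t ≥ 3.84) = 1 − Φ(3.84/√t) = 1 − Φ(3.84/√10.13) = 1 − Φ(1.2065). So
  P(M_{10.13} ≥ 3.84) = 2(1 − Φ(1.2065)) ≈ 0.2276.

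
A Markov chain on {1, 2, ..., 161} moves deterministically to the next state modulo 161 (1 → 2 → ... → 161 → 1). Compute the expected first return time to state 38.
E[T_38 | X_0 = 38] = 161

The chain cycles deterministically, so starting at state 38 it returns in exactly 161 steps. Equivalently, the stationary distribution is uniform π_j = 1/161 for every state j, so by Kac's formula E[T_38] = 1/π_38 = 161.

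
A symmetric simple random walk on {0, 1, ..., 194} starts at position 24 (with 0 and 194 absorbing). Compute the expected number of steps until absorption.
E[τ | X_0 = 24] = 4080

Let v_k = E[τ | X_0 = k]. Boundary: v_0 = v_194 = 0. Recurrence: v_k = 1 + (v_{k-1} + v_{k+1})/2 for 1 ≤ k ≤ 193. The particular solution to v_k − (v_{k-1} + v_{k+1})/2 = 1 is v_k = −k^2. Adding homogeneous solution A + B k and matching boundaries gives v_k = k (194 − k). Substituting k = 24: v_24 = 24 · 170 = 4080.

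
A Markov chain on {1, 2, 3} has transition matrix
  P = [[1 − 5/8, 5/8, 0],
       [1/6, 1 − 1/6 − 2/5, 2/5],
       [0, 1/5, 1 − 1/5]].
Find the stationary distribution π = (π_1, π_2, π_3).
π = (4/49, 15/49, 30/49)

This is a birth-death chain on three states, which satisfies detailed balance: π_1 · P_{12} = π_2 · P_{21} and π_2 · P_{23} = π_3 · P_{32}.
From π_1 · 5/8 = π_2 · 1/6: π_2/π_1 = (5/8)/(1/6) = 15/4.
From π_2 · 2/5 = π_3 · 1/5: π_3/π_2 = (2/5)/(1/5) = 2.
Take π_1 proportional to 1; then unnormalized π = (1, 15/4, 15/2). Normalize by dividing by the sum 49/4:
  π = (4/49, 15/49, 30/49).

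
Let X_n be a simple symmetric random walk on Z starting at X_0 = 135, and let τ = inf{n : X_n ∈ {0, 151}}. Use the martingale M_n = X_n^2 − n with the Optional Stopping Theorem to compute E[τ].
E[τ] = 2160

M_n = X_n^2 − n is a martingale (since E[X_{n+1}^2 | F_n] = X_n^2 + 1). By OST (τ has finite mean in a bounded region), E[M_τ] = E[M_0] = X_0^2 − 0 = 135^2 = 18225. Also E[M_τ] = E[X_τ^2] − E[τ]. The walk exits at 0 or 151, with P(hit 151 first) = 135/151, so E[X_τ^2] = 151^2 · 135/151 + 0 = 20385. Thus E[τ] = E[X_τ^2] − E[M_τ] = 20385 − 18225 = 2160 = 135(151 − 135) = 2160.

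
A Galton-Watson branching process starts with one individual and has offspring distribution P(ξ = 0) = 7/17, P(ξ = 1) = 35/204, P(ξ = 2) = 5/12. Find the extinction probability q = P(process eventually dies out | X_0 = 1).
q = 84/85

The pgf is f(s) = 7/17 + 35/204·s + 5/12·s². The extinction probability q is the smallest fixed point of f in [0, 1]. Setting s = f(s):
  5/12·s² + (35/204 − 1)·s + 7/17 = 0
  5/12·s² − (7/17 + 5/12)·s + 7/17 = 0
which factors as (s − 1)·(5/12·s − 7/17) = 0, giving roots s = 1 and s = (7/17)/(5/12) = 84/85.
Mean offspring μ = 35/204 + 2·5/12 = 205/204 > 1 (supercritical), so q < 1. The extinction probability is the smaller root: q = (7/17)/(5/12) = 84/85.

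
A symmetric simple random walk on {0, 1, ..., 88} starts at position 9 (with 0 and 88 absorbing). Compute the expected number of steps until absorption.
E[τ | X_0 = 9] = 711

Let v_k = E[τ | X_0 = k]. Boundary: v_0 = v_88 = 0. Recurrence: v_k = 1 + (v_{k-1} + v_{k+1})/2 for 1 ≤ k ≤ 87. The particular solution to v_k − (v_{k-1} + v_{k+1})/2 = 1 is v_k = −k^2. Adding homogeneous solution A + B k and matching boundaries gives v_k = k (88 − k). Substituting k = 9: v_9 = 9 · 79 = 711.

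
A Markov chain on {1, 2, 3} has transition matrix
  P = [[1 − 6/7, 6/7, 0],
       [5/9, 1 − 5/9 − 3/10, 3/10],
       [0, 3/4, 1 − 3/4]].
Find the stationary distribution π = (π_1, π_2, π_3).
π = (25/79, 270/553, 108/553)

This is a birth-death chain on three states, which satisfies detailed balance: π_1 · P_{12} = π_2 · P_{21} and π_2 · P_{23} = π_3 · P_{32}.
From π_1 · 6/7 = π_2 · 5/9: π_2/π_1 = (6/7)/(5/9) = 54/35.
From π_2 · 3/10 = π_3 · 3/4: π_3/π_2 = (3/10)/(3/4) = 2/5.
Take π_1 proportional to 1; then unnormalized π = (1, 54/35, 108/175). Normalize by dividing by the sum 79/25:
  π = (25/79, 270/553, 108/553).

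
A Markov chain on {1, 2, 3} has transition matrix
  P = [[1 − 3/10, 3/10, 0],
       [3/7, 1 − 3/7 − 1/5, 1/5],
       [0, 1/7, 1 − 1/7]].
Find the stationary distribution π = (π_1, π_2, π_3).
π = (25/67, 35/134, 49/134)

This is a birth-death chain on three states, which satisfies detailed balance: π_1 · P_{12} = π_2 · P_{21} and π_2 · P_{23} = π_3 · P_{32}.
From π_1 · 3/10 = π_2 · 3/7: π_2/π_1 = (3/10)/(3/7) = 7/10.
From π_2 · 1/5 = π_3 · 1/7: π_3/π_2 = (1/5)/(1/7) = 7/5.
Take π_1 proportional to 1; then unnormalized π = (1, 7/10, 49/50). Normalize by dividing by the sum 67/25:
  π = (25/67, 35/134, 49/134).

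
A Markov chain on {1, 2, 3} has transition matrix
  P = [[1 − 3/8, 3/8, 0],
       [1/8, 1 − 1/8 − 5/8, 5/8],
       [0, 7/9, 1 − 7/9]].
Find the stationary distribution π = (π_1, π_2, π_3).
π = (56/359, 168/359, 135/359)

This is a birth-death chain on three states, which satisfies detailed balance: π_1 · P_{12} = π_2 · P_{21} and π_2 · P_{23} = π_3 · P_{32}.
From π_1 · 3/8 = π_2 · 1/8: π_2/π_1 = (3/8)/(1/8) = 3.
From π_2 · 5/8 = π_3 · 7/9: π_3/π_2 = (5/8)/(7/9) = 45/56.
Take π_1 proportional to 1; then unnormalized π = (1, 3, 135/56). Normalize by dividing by the sum 359/56:
  π = (56/359, 168/359, 135/359).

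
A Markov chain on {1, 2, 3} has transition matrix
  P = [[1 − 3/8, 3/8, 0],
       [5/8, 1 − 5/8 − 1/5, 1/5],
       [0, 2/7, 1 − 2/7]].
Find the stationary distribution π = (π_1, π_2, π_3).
π = (50/101, 30/101, 21/101)

This is a birth-death chain on three states, which satisfies detailed balance: π_1 · P_{12} = π_2 · P_{21} and π_2 · P_{23} = π_3 · P_{32}.
From π_1 · 3/8 = π_2 · 5/8: π_2/π_1 = (3/8)/(5/8) = 3/5.
From π_2 · 1/5 = π_3 · 2/7: π_3/π_2 = (1/5)/(2/7) = 7/10.
Take π_1 proportional to 1; then unnormalized π = (1, 3/5, 21/50). Normalize by dividing by the sum 101/50:
  π = (50/101, 30/101, 21/101).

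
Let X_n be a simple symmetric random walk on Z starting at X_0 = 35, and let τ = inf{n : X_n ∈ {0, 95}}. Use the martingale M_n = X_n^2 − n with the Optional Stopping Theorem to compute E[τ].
E[τ] = 2100

M_n = X_n^2 − n is a martingale (since E[X_{n+1}^2 | F_n] = X_n^2 + 1). By OST (τ has finite mean in a bounded region), E[M_τ] = E[M_0] = X_0^2 − 0 = 35^2 = 1225. Also E[M_τ] = E[X_τ^2] − E[τ]. The walk exits at 0 or 95, with P(hit 95 first) = 35/95, so E[X_τ^2] = 95^2 · 35/95 + 0 = 3325. Thus E[τ] = E[X_τ^2] − E[M_τ] = 3325 − 1225 = 2100 = 35(95 − 35) = 2100.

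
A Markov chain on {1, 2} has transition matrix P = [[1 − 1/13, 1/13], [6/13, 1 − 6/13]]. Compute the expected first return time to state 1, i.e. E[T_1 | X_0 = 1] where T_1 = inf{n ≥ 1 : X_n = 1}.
E[T_1 | X_0 = 1] = 1/π_1 = 7/6

For an irreducible recurrent Markov chain with stationary distribution π, E[T_i | X_0 = i] = 1/π_i (Kac's formula). Here π_1 = (6/13)/(1/13 + 6/13) = (6/13)/(7/13) = 6/7, so E[T_1 | X_0 = 1] = 1/π_1 = (1/13 + 6/13)/(6/13) = (7/13)/(6/13) = 7/6.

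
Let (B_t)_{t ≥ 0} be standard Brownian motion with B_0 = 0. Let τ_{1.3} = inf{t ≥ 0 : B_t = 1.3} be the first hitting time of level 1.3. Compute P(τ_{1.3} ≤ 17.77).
P(τ_{1.3} ≤ 17.77) = 2(1 − Φ(1.3/√17.77)) = 2(1 − Φ(0.3084)) ≈ 0.7578

By the reflection principle for standard BM, P(τ_b ≤ t) = 2 · P(B_t ≥ b). Since B_t ~ N(0, t), P(B_t ≥ 1.3) = 1 − Φ(1.3/√t) = 1 − Φ(1.3/√17.77) = 1 − Φ(0.3084) ≈ 0.37889. Doubling: P(τ_{1.3} ≤ 17.77) ≈ 2 · 0.37889 = 0.75778 ≈ 0.7578.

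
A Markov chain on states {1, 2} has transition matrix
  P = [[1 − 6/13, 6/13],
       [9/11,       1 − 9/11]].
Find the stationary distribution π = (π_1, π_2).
π_1 = 39/61, π_2 = 22/61

Solve πP = π with π_1 + π_2 = 1. From πP = π: π_1 · (1 − 6/13) + π_2 · 9/11 = π_1 ⇒ π_2 · 9/11 = π_1 · 6/13 ⇒ π_2/π_1 = (6/13)/(9/11) = 22/39. Together with π_1 + π_2 = 1:
  π_1 = (9/11)/(6/13 + 9/11) = (9/11)/(183/143) = 39/61,
  π_2 = (6/13)/(6/13 + 9/11) = (6/13)/(183/143) = 22/61.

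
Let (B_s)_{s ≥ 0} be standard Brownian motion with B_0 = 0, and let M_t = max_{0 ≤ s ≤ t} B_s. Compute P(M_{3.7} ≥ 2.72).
P(M_{3.7} ≥ 2.72) = 2·P(B_{3.7} ≥ 2.72) = 2(1 − Φ(2.72/√3.7)) ≈ 0.1573

By the reflection principle for Brownian motion, P(M_t ≥ a) = 2 · P(B_t ≥ a) for a ≥ 0. Since B_t ~ N(0, t), P(B_t ≥ 2.72) = 1 − Φ(2.72/√t) = 1 − Φ(2.72/√3.7) = 1 − Φ(1.4141). So
  P(M_{3.7} ≥ 2.72) = 2(1 − Φ(1.4141)) ≈ 0.1573.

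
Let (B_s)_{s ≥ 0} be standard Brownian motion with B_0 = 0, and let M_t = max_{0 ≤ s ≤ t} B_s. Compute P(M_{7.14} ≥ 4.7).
P(M_{7.14} ≥ 4.7) = 2·P(B_{7.14} ≥ 4.7) = 2(1 − Φ(4.7/√7.14)) ≈ 0.0786

By the reflection principle for Brownian motion, P(M_t ≥ a) = 2 · P(B_t ≥ a) for a ≥ 0. Since B_t ~ N(0, t), P(B_t ≥ 4.7) = 1 − Φ(4.7/√t) = 1 − Φ(4.7/√7.14) = 1 − Φ(1.7589). So
  P(M_{7.14} ≥ 4.7) = 2(1 − Φ(1.7589)) ≈ 0.0786.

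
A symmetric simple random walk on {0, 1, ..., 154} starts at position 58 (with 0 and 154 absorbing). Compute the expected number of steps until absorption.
E[τ | X_0 = 58] = 5568

Let v_k = E[τ | X_0 = k]. Boundary: v_0 = v_154 = 0. Recurrence: v_k = 1 + (v_{k-1} + v_{k+1})/2 for 1 ≤ k ≤ 153. The particular solution to v_k − (v_{k-1} + v_{k+1})/2 = 1 is v_k = −k^2. Adding homogeneous solution A + B k and matching boundaries gives v_k = k (154 − k). Substituting k = 58: v_58 = 58 · 96 = 5568.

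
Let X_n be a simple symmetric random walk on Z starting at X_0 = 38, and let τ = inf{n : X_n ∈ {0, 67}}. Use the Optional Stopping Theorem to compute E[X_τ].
E[X_τ] = 38

X_n is a martingale and τ is a bounded-mean stopping time (indeed τ is finite a.s. with bounded expectation since the walk is in a bounded region). By the OST, E[X_τ] = E[X_0] = 38. Equivalently: E[X_τ] = 67 · P(hit 67 first) + 0 · P(hit 0 first) = 67 · (38/67) = 38.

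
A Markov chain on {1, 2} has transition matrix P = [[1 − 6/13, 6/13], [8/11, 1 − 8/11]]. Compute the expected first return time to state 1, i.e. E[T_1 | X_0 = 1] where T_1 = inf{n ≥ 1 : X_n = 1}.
E[T_1 | X_0 = 1] = 1/π_1 = 85/52

For an irreducible recurrent Markov chain with stationary distribution π, E[T_i | X_0 = i] = 1/π_i (Kac's formula). Here π_1 = (8/11)/(6/13 + 8/11) = (8/11)/(170/143) = 52/85, so E[T_1 | X_0 = 1] = 1/π_1 = (6/13 + 8/11)/(8/11) = (170/143)/(8/11) = 85/52.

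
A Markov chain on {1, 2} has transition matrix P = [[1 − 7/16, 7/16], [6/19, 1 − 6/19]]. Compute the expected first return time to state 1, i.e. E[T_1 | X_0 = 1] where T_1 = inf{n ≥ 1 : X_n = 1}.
E[T_1 | X_0 = 1] = 1/π_1 = 229/96

For an irreducible recurrent Markov chain with stationary distribution π, E[T_i | X_0 = i] = 1/π_i (Kac's formula). Here π_1 = (6/19)/(7/16 + 6/19) = (6/19)/(229/304) = 96/229, so E[T_1 | X_0 = 1] = 1/π_1 = (7/16 + 6/19)/(6/19) = (229/304)/(6/19) = 229/96.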